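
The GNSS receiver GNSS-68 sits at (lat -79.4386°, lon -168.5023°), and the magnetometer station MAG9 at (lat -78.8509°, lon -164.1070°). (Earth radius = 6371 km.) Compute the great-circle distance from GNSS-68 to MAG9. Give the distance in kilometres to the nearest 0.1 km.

Δφ = 0.5877°,  Δλ = 4.3953°
a = sin²(Δφ/2) + cos φ₁ cos φ₂ sin²(Δλ/2) = 0.000078
c = 2·arcsin(√a) = 0.017711 rad = 1.0148°
d = R·c = 6371 × 0.017711 = 112.8 km

112.8 km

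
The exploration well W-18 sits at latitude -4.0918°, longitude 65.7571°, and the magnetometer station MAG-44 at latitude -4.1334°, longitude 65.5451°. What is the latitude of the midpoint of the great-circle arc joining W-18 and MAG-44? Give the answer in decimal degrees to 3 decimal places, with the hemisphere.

4.113°S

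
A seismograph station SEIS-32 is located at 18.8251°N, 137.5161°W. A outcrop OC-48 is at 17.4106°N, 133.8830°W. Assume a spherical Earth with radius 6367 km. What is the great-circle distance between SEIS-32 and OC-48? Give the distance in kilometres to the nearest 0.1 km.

Δφ = -1.4145°,  Δλ = 3.6331°
a = sin²(Δφ/2) + cos φ₁ cos φ₂ sin²(Δλ/2) = 0.001060
c = 2·arcsin(√a) = 0.065123 rad = 3.7313°
d = R·c = 6367 × 0.065123 = 414.6 km

414.6 km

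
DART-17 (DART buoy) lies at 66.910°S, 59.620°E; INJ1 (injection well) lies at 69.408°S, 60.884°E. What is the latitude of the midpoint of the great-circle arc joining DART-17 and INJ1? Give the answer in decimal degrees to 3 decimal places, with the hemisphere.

Bx = cos φ₂ cos Δλ = 0.351625,  By = cos φ₂ sin Δλ = 0.007758
φₘ = atan2(sin φ₁ + sin φ₂, √((cos φ₁ + Bx)² + By²)) = -68.16020°
λₘ = λ₁ + atan2(By, cos φ₁ + Bx) = 60.21762°

68.160°S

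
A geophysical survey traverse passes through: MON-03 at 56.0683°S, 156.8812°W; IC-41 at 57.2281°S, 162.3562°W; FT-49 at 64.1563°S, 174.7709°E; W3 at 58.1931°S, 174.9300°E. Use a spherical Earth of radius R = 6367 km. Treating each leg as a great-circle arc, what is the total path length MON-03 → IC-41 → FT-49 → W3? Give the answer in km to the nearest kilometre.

2472 km

MON-03→IC-41: c = 0.056280 rad, d = 358.34 km
IC-41→FT-49: c = 0.227894 rad, d = 1451.00 km
FT-49→W3: c = 0.104086 rad, d = 662.72 km
Total = 358.34 + 1451.00 + 662.72 = 2472.05 km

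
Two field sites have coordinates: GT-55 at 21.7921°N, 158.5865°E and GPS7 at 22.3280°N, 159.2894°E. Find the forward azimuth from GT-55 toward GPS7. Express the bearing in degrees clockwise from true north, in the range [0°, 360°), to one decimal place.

50.4°

Δλ = 0.7029°
y = sin Δλ · cos φ₂ = 0.011348
x = cos φ₁ sin φ₂ − sin φ₁ cos φ₂ cos Δλ = 0.009379
θ = atan2(y, x) = 50.4265° → 50.4265° (mod 360°)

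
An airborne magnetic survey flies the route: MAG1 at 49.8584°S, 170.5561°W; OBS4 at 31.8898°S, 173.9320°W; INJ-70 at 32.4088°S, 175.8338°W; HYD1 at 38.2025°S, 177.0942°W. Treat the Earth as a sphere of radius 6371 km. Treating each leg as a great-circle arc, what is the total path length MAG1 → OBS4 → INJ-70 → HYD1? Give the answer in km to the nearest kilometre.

2860 km

MAG1→OBS4: c = 0.316676 rad, d = 2017.54 km
OBS4→INJ-70: c = 0.029526 rad, d = 188.11 km
INJ-70→HYD1: c = 0.102697 rad, d = 654.28 km
Total = 2017.54 + 188.11 + 654.28 = 2859.94 km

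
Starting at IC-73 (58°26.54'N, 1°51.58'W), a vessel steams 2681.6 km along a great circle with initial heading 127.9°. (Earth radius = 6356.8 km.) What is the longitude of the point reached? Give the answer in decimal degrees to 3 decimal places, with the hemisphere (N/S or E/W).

23.174°E

IC-73: φ = +58.44233°, λ = -1.85967°
δ = d/R = 2681.6/6356.8 = 0.421847 rad
φ₂ = arcsin(sin φ₁ cos δ + cos φ₁ sin δ cos θ)
   = arcsin(0.85211·0.91233 + 0.52336·0.40945·-0.61429) = 40.22414°
λ₂ = λ₁ + atan2(sin θ sin δ cos φ₁, cos δ − sin φ₁ sin φ₂) = 23.17417°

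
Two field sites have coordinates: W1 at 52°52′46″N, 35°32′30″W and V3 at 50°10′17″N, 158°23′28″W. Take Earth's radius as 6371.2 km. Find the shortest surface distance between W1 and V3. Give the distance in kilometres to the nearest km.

W1: φ = +52.87944°, λ = -35.54167°
V3: φ = +50.17139°, λ = -158.39111°
Δφ = -2.7081°,  Δλ = -122.8494°
a = sin²(Δφ/2) + cos φ₁ cos φ₂ sin²(Δλ/2) = 0.298660
c = 2·arcsin(√a) = 1.156353 rad = 66.2541°
d = R·c = 6371.2 × 1.156353 = 7367.4 km

7367 km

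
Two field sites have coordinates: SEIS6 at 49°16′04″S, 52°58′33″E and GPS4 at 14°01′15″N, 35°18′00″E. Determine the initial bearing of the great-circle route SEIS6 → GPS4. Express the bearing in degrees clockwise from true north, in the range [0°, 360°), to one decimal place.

SEIS6: φ = -49.26778°, λ = +52.97583°
GPS4: φ = +14.02083°, λ = +35.30000°
Δλ = -17.6758°
y = sin Δλ · cos φ₂ = -0.294585
x = cos φ₁ sin φ₂ − sin φ₁ cos φ₂ cos Δλ = 0.858573
θ = atan2(y, x) = -18.9376° → 341.0624° (mod 360°)

341.1°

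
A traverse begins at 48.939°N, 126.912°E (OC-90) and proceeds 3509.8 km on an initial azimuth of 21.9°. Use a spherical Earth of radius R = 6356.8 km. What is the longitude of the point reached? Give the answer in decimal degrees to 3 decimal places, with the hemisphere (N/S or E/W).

δ = d/R = 3509.8/6356.8 = 0.552133 rad
φ₂ = arcsin(sin φ₁ cos δ + cos φ₁ sin δ cos θ)
   = arcsin(0.75401·0.85141 + 0.65686·0.52450·0.92784) = 74.07784°
λ₂ = λ₁ + atan2(sin θ sin δ cos φ₁, cos δ − sin φ₁ sin φ₂) = 172.40216°

172.402°E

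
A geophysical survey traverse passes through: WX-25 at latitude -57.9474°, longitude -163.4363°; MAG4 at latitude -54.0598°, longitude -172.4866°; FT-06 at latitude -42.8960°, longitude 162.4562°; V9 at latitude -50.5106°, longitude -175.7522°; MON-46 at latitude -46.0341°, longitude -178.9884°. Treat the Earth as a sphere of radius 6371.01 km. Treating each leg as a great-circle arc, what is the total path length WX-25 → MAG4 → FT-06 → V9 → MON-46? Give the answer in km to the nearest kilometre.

WX-25→MAG4: c = 0.111223 rad, d = 708.60 km
MAG4→FT-06: c = 0.346375 rad, d = 2206.76 km
FT-06→V9: c = 0.291235 rad, d = 1855.46 km
V9→MON-46: c = 0.086683 rad, d = 552.26 km
Total = 708.60 + 2206.76 + 1855.46 + 552.26 = 5323.07 km

5323 km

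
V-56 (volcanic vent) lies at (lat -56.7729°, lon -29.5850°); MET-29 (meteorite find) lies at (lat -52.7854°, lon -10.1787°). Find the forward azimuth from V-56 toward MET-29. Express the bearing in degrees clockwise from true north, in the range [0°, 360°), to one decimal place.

78.5°

Δλ = 19.4063°
y = sin Δλ · cos φ₂ = 0.200954
x = cos φ₁ sin φ₂ − sin φ₁ cos φ₂ cos Δλ = 0.040796
θ = atan2(y, x) = 78.5244° → 78.5244° (mod 360°)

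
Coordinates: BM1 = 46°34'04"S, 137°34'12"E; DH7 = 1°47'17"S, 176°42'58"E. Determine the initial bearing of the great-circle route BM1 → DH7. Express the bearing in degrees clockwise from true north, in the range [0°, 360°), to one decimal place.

49.4°

BM1: φ = -46.56778°, λ = +137.57000°
DH7: φ = -1.78806°, λ = +176.71611°
Δλ = 39.1461°
y = sin Δλ · cos φ₂ = 0.630993
x = cos φ₁ sin φ₂ − sin φ₁ cos φ₂ cos Δλ = 0.541461
θ = atan2(y, x) = 49.3668° → 49.3668° (mod 360°)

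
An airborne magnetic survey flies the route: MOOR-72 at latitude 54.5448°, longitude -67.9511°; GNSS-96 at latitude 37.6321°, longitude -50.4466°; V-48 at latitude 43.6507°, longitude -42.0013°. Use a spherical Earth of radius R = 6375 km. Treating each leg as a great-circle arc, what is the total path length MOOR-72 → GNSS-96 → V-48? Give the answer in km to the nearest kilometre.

MOOR-72→GNSS-96: c = 0.361191 rad, d = 2302.59 km
GNSS-96→V-48: c = 0.153288 rad, d = 977.21 km
Total = 2302.59 + 977.21 = 3279.80 km

3280 km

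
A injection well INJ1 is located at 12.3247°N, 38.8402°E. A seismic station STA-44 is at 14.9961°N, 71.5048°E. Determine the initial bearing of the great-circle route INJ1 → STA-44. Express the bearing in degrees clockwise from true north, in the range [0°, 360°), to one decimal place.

Δλ = 32.6646°
y = sin Δλ · cos φ₂ = 0.521339
x = cos φ₁ sin φ₂ − sin φ₁ cos φ₂ cos Δλ = 0.079217
θ = atan2(y, x) = 81.3601° → 81.3601° (mod 360°)

81.4°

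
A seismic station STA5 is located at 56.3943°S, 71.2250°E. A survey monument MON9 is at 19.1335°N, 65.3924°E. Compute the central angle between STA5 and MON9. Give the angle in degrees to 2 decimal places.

75.69°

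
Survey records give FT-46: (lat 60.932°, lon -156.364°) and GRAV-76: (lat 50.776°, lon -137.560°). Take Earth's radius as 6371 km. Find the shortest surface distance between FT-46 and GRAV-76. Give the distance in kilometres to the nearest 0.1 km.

Δφ = -10.1560°,  Δλ = 18.8040°
a = sin²(Δφ/2) + cos φ₁ cos φ₂ sin²(Δλ/2) = 0.016033
c = 2·arcsin(√a) = 0.253926 rad = 14.5489°
d = R·c = 6371 × 0.253926 = 1617.8 km

1617.8 km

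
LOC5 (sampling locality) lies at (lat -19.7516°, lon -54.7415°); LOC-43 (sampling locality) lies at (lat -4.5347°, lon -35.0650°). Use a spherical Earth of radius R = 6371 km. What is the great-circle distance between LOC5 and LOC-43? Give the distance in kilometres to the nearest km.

2721 km

Δφ = 15.2169°,  Δλ = 19.6765°
a = sin²(Δφ/2) + cos φ₁ cos φ₂ sin²(Δλ/2) = 0.044922
c = 2·arcsin(√a) = 0.427138 rad = 24.4732°
d = R·c = 6371 × 0.427138 = 2721.3 km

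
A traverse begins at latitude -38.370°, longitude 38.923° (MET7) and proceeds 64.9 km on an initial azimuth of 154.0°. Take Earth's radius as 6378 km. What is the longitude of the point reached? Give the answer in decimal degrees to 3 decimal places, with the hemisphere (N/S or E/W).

39.251°E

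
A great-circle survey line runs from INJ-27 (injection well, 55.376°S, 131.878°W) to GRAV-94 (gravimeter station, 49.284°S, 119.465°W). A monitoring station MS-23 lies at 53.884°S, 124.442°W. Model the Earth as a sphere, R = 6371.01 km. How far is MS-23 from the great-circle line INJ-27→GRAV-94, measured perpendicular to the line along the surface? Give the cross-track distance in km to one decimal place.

153.4 km

δ₁₃ = central angle INJ-27→MS-23 = 0.079463 rad  (haversine)
θ₁₃ = bearing INJ-27→MS-23 = 73.941°,  θ₁₂ = bearing INJ-27→GRAV-94 = 56.282°
dₓₜ = R·arcsin(sin δ₁₃ · sin(θ₁₃ − θ₁₂)) = 6371.01·arcsin(0.07938·sin(17.659°)) = 153.429 km
|dₓₜ| = 153.429 km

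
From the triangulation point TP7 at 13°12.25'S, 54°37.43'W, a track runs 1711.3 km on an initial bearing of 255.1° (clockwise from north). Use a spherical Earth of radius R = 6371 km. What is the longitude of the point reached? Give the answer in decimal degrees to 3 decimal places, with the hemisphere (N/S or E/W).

TP7: φ = -13.20417°, λ = -54.62383°
δ = d/R = 1711.3/6371 = 0.268608 rad
φ₂ = arcsin(sin φ₁ cos δ + cos φ₁ sin δ cos θ)
   = arcsin(-0.22842·0.96414 + 0.97356·0.26539·-0.25713) = -16.65852°
λ₂ = λ₁ + atan2(sin θ sin δ cos φ₁, cos δ − sin φ₁ sin φ₂) = -70.15136°

70.151°W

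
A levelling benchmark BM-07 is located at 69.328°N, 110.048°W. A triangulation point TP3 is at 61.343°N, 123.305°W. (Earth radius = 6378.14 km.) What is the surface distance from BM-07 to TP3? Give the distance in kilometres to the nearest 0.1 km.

1076.4 km

Δφ = -7.9850°,  Δλ = -13.2570°
a = sin²(Δφ/2) + cos φ₁ cos φ₂ sin²(Δλ/2) = 0.007104
c = 2·arcsin(√a) = 0.168765 rad = 9.6695°
d = R·c = 6378.14 × 0.168765 = 1076.4 km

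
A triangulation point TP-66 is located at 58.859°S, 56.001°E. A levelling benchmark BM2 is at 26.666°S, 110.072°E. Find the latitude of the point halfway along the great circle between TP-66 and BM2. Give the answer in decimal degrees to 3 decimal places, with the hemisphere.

Bx = cos φ₂ cos Δλ = 0.524371,  By = cos φ₂ sin Δλ = 0.723619
φₘ = atan2(sin φ₁ + sin φ₂, √((cos φ₁ + Bx)² + By²)) = -45.81201°
λₘ = λ₁ + atan2(By, cos φ₁ + Bx) = 90.79156°

45.812°S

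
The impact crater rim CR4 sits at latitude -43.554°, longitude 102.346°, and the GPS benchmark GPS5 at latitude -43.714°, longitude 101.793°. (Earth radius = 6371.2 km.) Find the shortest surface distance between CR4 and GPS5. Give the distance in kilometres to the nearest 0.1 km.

Δφ = -0.1600°,  Δλ = -0.5530°
a = sin²(Δφ/2) + cos φ₁ cos φ₂ sin²(Δλ/2) = 0.000014
c = 2·arcsin(√a) = 0.007523 rad = 0.4310°
d = R·c = 6371.2 × 0.007523 = 47.9 km

47.9 km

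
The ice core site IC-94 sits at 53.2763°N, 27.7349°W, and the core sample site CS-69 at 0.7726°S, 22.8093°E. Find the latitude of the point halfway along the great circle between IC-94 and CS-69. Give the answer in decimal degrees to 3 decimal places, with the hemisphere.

Bx = cos φ₂ cos Δλ = 0.635425,  By = cos φ₂ sin Δλ = 0.772045
φₘ = atan2(sin φ₁ + sin φ₂, √((cos φ₁ + Bx)² + By²)) = 28.43901°
λₘ = λ₁ + atan2(By, cos φ₁ + Bx) = 4.30993°

28.439°N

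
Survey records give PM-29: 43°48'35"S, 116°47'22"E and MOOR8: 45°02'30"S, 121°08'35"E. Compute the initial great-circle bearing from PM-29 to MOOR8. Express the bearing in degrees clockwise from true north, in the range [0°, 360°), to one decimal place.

PM-29: φ = -43.80972°, λ = +116.78944°
MOOR8: φ = -45.04167°, λ = +121.14306°
Δλ = 4.3536°
y = sin Δλ · cos φ₂ = 0.053639
x = cos φ₁ sin φ₂ − sin φ₁ cos φ₂ cos Δλ = -0.022911
θ = atan2(y, x) = 113.1293° → 113.1293° (mod 360°)

113.1°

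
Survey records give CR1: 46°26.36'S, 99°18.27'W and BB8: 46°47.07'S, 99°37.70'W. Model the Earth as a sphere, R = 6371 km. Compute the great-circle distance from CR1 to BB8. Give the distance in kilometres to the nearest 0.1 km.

45.7 km

CR1: φ = -46.43933°, λ = -99.30450°
BB8: φ = -46.78450°, λ = -99.62833°
Δφ = -0.3452°,  Δλ = -0.3238°
a = sin²(Δφ/2) + cos φ₁ cos φ₂ sin²(Δλ/2) = 0.000013
c = 2·arcsin(√a) = 0.007167 rad = 0.4106°
d = R·c = 6371 × 0.007167 = 45.7 km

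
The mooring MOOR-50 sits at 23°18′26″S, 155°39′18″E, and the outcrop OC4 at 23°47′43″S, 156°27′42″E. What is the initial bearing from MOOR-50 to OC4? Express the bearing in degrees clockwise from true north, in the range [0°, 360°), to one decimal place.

MOOR-50: φ = -23.30722°, λ = +155.65500°
OC4: φ = -23.79528°, λ = +156.46167°
Δλ = 0.8067°
y = sin Δλ · cos φ₂ = 0.012882
x = cos φ₁ sin φ₂ − sin φ₁ cos φ₂ cos Δλ = -0.008554
θ = atan2(y, x) = 123.5856° → 123.5856° (mod 360°)

123.6°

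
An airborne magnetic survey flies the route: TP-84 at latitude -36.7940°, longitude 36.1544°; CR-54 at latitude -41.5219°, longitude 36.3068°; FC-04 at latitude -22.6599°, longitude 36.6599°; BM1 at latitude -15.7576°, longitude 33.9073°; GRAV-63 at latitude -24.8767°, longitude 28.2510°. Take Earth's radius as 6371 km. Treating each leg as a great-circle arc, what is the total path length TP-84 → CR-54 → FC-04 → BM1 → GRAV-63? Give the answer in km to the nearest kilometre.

4616 km

TP-84→CR-54: c = 0.082543 rad, d = 525.88 km
CR-54→FC-04: c = 0.329245 rad, d = 2097.62 km
FC-04→BM1: c = 0.128714 rad, d = 820.04 km
BM1→GRAV-63: c = 0.184054 rad, d = 1172.61 km
Total = 525.88 + 2097.62 + 820.04 + 1172.61 = 4616.14 km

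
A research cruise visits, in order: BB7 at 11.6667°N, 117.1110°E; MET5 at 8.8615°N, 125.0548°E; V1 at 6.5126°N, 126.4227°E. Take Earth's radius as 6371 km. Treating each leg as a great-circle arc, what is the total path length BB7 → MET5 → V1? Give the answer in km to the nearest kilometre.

BB7→MET5: c = 0.144929 rad, d = 923.34 km
MET5→V1: c = 0.047333 rad, d = 301.56 km
Total = 923.34 + 301.56 = 1224.90 km

1225 km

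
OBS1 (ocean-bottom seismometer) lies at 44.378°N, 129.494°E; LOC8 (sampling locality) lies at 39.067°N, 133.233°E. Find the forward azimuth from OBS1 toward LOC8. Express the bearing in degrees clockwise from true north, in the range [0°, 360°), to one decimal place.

151.0°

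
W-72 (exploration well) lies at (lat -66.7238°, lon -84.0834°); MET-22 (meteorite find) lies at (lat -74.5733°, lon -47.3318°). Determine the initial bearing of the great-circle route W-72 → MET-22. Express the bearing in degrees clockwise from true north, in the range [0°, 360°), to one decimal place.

139.3°

Δλ = 36.7516°
y = sin Δλ · cos φ₂ = 0.159164
x = cos φ₁ sin φ₂ − sin φ₁ cos φ₂ cos Δλ = -0.185140
θ = atan2(y, x) = 139.3146° → 139.3146° (mod 360°)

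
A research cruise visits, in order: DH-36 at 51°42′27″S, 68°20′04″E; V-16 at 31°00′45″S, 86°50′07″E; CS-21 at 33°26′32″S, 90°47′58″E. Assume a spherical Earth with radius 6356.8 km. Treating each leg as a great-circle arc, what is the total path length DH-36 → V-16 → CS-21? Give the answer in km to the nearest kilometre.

DH-36: φ = -51.70750°, λ = +68.33444°
V-16: φ = -31.01250°, λ = +86.83528°
CS-21: φ = -33.44222°, λ = +90.79944°
DH-36→V-16: c = 0.432246 rad, d = 2747.70 km
V-16→CS-21: c = 0.072266 rad, d = 459.38 km
Total = 2747.70 + 459.38 = 3207.08 km

3207 km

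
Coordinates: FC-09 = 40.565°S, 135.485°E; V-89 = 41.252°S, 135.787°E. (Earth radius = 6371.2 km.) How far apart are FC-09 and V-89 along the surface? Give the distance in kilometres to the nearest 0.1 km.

Δφ = -0.6870°,  Δλ = 0.3020°
a = sin²(Δφ/2) + cos φ₁ cos φ₂ sin²(Δλ/2) = 0.000040
c = 2·arcsin(√a) = 0.012635 rad = 0.7239°
d = R·c = 6371.2 × 0.012635 = 80.5 km

80.5 km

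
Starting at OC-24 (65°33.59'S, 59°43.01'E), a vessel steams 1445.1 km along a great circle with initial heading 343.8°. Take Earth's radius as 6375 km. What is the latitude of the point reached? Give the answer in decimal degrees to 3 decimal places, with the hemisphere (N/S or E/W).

52.921°S

OC-24: φ = -65.55983°, λ = +59.71683°
δ = d/R = 1445.1/6375 = 0.226682 rad
φ₂ = arcsin(sin φ₁ cos δ + cos φ₁ sin δ cos θ)
   = arcsin(-0.91039·0.97442 + 0.41374·0.22475·0.96029) = -52.92136°
λ₂ = λ₁ + atan2(sin θ sin δ cos φ₁, cos δ − sin φ₁ sin φ₂) = 53.74733°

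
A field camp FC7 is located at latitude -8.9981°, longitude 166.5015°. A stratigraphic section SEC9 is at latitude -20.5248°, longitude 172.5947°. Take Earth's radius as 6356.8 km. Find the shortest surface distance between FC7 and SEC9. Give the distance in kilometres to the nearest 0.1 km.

Δφ = -11.5267°,  Δλ = 6.0932°
a = sin²(Δφ/2) + cos φ₁ cos φ₂ sin²(Δλ/2) = 0.012697
c = 2·arcsin(√a) = 0.225842 rad = 12.9398°
d = R·c = 6356.8 × 0.225842 = 1435.6 km

1435.6 km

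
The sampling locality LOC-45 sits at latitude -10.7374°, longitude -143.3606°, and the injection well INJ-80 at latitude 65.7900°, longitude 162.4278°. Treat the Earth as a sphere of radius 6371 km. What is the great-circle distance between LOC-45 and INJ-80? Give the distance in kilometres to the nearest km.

9589 km

Δφ = 76.5274°,  Δλ = -54.2116°
a = sin²(Δφ/2) + cos φ₁ cos φ₂ sin²(Δλ/2) = 0.467154
c = 2·arcsin(√a) = 1.505056 rad = 86.2334°
d = R·c = 6371 × 1.505056 = 9588.7 km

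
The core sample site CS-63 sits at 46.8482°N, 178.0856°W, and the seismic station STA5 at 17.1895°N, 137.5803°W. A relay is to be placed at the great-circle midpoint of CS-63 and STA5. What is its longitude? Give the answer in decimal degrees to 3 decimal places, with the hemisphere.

154.337°W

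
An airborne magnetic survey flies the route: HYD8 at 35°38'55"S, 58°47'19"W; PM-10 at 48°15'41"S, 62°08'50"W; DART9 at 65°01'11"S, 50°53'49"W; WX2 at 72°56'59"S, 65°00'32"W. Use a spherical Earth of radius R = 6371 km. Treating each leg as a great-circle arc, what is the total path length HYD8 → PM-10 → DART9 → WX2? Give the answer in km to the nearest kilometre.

HYD8: φ = -35.64861°, λ = -58.78861°
PM-10: φ = -48.26139°, λ = -62.14722°
DART9: φ = -65.01972°, λ = -50.89694°
WX2: φ = -72.94972°, λ = -65.00889°
HYD8→PM-10: c = 0.224350 rad, d = 1429.33 km
PM-10→DART9: c = 0.310676 rad, d = 1979.32 km
DART9→WX2: c = 0.163273 rad, d = 1040.21 km
Total = 1429.33 + 1979.32 + 1040.21 = 4448.87 km

4449 km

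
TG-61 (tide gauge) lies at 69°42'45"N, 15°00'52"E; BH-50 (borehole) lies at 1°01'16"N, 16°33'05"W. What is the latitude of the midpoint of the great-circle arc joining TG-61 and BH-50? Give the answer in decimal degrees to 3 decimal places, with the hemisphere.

TG-61: φ = +69.71250°, λ = +15.01444°
BH-50: φ = +1.02111°, λ = -16.55139°
Bx = cos φ₂ cos Δλ = 0.851904,  By = cos φ₂ sin Δλ = -0.523395
φₘ = atan2(sin φ₁ + sin φ₂, √((cos φ₁ + Bx)² + By²)) = 36.15802°
λₘ = λ₁ + atan2(By, cos φ₁ + Bx) = -8.57448°

36.158°N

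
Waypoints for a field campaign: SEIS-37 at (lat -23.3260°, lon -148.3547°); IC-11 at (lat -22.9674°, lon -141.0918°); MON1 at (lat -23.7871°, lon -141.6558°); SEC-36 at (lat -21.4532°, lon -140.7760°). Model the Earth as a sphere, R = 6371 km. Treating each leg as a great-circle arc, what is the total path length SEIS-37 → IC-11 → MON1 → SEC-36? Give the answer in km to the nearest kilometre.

SEIS-37→IC-11: c = 0.116713 rad, d = 743.58 km
IC-11→MON1: c = 0.016921 rad, d = 107.80 km
MON1→SEC-36: c = 0.043129 rad, d = 274.78 km
Total = 743.58 + 107.80 + 274.78 = 1126.16 km

1126 km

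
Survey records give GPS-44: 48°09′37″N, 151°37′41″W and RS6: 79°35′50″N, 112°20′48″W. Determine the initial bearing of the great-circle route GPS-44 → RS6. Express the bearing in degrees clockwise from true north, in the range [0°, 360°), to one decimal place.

11.7°

GPS-44: φ = +48.16028°, λ = -151.62806°
RS6: φ = +79.59722°, λ = -112.34667°
Δλ = 39.2814°
y = sin Δλ · cos φ₂ = 0.114322
x = cos φ₁ sin φ₂ − sin φ₁ cos φ₂ cos Δλ = 0.551956
θ = atan2(y, x) = 11.7017° → 11.7017° (mod 360°)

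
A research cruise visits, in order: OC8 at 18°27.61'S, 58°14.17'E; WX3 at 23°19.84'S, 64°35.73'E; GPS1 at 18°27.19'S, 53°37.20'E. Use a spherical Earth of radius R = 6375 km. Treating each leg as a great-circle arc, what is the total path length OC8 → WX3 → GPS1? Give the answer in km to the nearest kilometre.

OC8: φ = -18.46017°, λ = +58.23617°
WX3: φ = -23.33067°, λ = +64.59550°
GPS1: φ = -18.45317°, λ = +53.62000°
OC8→WX3: c = 0.134042 rad, d = 854.52 km
WX3→GPS1: c = 0.198078 rad, d = 1262.75 km
Total = 854.52 + 1262.75 = 2117.27 km

2117 km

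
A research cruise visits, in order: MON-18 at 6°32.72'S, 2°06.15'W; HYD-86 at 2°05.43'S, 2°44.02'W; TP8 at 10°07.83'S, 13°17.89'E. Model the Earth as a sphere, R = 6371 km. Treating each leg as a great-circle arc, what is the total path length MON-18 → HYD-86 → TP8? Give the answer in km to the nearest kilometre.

2484 km

MON-18: φ = -6.54533°, λ = -2.10250°
HYD-86: φ = -2.09050°, λ = -2.73367°
TP8: φ = -10.13050°, λ = +13.29817°
MON-18→HYD-86: c = 0.078523 rad, d = 500.27 km
HYD-86→TP8: c = 0.311383 rad, d = 1983.82 km
Total = 500.27 + 1983.82 = 2484.09 km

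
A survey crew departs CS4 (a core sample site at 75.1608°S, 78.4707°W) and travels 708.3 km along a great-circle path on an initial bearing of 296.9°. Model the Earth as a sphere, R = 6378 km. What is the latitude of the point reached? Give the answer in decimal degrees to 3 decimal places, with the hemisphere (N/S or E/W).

δ = d/R = 708.3/6378 = 0.111054 rad
φ₂ = arcsin(sin φ₁ cos δ + cos φ₁ sin δ cos θ)
   = arcsin(-0.96665·0.99384 + 0.25611·0.11083·0.45243) = -71.41505°
λ₂ = λ₁ + atan2(sin θ sin δ cos φ₁, cos δ − sin φ₁ sin φ₂) = -96.53631°

71.415°S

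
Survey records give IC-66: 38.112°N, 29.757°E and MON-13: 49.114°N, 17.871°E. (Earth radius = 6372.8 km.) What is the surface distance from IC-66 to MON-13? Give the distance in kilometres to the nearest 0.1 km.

Δφ = 11.0020°,  Δλ = -11.8860°
a = sin²(Δφ/2) + cos φ₁ cos φ₂ sin²(Δλ/2) = 0.014711
c = 2·arcsin(√a) = 0.243175 rad = 13.9329°
d = R·c = 6372.8 × 0.243175 = 1549.7 km

1549.7 km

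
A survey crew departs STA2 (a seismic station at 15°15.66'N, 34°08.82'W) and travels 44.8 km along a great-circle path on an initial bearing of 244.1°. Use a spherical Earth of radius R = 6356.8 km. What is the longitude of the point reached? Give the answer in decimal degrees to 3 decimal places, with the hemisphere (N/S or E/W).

STA2: φ = +15.26100°, λ = -34.14700°
δ = d/R = 44.8/6356.8 = 0.007048 rad
φ₂ = arcsin(sin φ₁ cos δ + cos φ₁ sin δ cos θ)
   = arcsin(0.26322·0.99998 + 0.96474·0.00705·-0.43680) = 15.08431°
λ₂ = λ₁ + atan2(sin θ sin δ cos φ₁, cos δ − sin φ₁ sin φ₂) = -34.52320°

34.523°W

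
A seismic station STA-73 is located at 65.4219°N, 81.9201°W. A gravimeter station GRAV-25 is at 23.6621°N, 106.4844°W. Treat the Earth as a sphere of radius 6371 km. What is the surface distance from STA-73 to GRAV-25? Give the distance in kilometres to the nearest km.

4964 km

Δφ = -41.7598°,  Δλ = -24.5643°
a = sin²(Δφ/2) + cos φ₁ cos φ₂ sin²(Δλ/2) = 0.144268
c = 2·arcsin(√a) = 0.779216 rad = 44.6458°
d = R·c = 6371 × 0.779216 = 4964.4 km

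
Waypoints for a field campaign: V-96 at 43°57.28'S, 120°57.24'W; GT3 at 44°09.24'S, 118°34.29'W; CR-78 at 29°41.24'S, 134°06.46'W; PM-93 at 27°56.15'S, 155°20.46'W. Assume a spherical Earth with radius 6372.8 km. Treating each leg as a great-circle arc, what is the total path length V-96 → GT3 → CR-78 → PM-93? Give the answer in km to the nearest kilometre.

4381 km

V-96: φ = -43.95467°, λ = -120.95400°
GT3: φ = -44.15400°, λ = -118.57150°
CR-78: φ = -29.68733°, λ = -134.10767°
PM-93: φ = -27.93583°, λ = -155.34100°
V-96→GT3: c = 0.030085 rad, d = 191.73 km
GT3→CR-78: c = 0.331612 rad, d = 2113.29 km
CR-78→PM-93: c = 0.325693 rad, d = 2075.58 km
Total = 191.73 + 2113.29 + 2075.58 = 4380.60 km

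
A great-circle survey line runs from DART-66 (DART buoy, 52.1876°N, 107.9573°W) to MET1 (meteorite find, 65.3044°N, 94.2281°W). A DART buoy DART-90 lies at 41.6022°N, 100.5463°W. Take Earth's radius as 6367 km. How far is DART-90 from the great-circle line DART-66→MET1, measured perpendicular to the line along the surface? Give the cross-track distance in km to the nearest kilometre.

δ₁₃ = central angle DART-66→DART-90 = 0.204550 rad  (haversine)
θ₁₃ = bearing DART-66→DART-90 = 151.651°,  θ₁₂ = bearing DART-66→MET1 = 22.758°
dₓₜ = R·arcsin(sin δ₁₃ · sin(θ₁₃ − θ₁₂)) = 6367·arcsin(0.20313·sin(128.893°)) = 1010.848 km
|dₓₜ| = 1010.848 km

1011 km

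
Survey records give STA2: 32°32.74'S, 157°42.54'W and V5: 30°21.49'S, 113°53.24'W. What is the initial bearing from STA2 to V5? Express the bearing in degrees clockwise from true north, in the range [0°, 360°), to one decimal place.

98.7°

STA2: φ = -32.54567°, λ = -157.70900°
V5: φ = -30.35817°, λ = -113.88733°
Δλ = 43.8217°
y = sin Δλ · cos φ₂ = 0.597474
x = cos φ₁ sin φ₂ − sin φ₁ cos φ₂ cos Δλ = -0.091112
θ = atan2(y, x) = 98.6706° → 98.6706° (mod 360°)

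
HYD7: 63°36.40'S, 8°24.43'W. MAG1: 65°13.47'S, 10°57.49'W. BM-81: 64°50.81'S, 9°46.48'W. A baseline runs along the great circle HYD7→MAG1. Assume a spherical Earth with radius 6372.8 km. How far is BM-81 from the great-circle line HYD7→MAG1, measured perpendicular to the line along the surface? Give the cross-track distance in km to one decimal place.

21.6 km

HYD7: φ = -63.60667°, λ = -8.40717°
MAG1: φ = -65.22450°, λ = -10.95817°
BM-81: φ = -64.84683°, λ = -9.77467°
δ₁₃ = central angle HYD7→BM-81 = 0.024003 rad  (haversine)
θ₁₃ = bearing HYD7→BM-81 = 205.001°,  θ₁₂ = bearing HYD7→MAG1 = 213.107°
dₓₜ = R·arcsin(sin δ₁₃ · sin(θ₁₃ − θ₁₂)) = 6372.8·arcsin(0.02400·sin(-8.105°)) = -21.565 km
|dₓₜ| = 21.565 km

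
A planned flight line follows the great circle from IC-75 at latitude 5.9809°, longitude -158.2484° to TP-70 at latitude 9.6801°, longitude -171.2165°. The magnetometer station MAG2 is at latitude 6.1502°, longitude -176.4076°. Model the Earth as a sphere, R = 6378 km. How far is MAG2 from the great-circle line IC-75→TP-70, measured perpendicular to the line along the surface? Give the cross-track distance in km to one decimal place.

δ₁₃ = central angle IC-75→MAG2 = 0.315162 rad  (haversine)
θ₁₃ = bearing IC-75→MAG2 = 271.500°,  θ₁₂ = bearing IC-75→TP-70 = 286.883°
dₓₜ = R·arcsin(sin δ₁₃ · sin(θ₁₃ − θ₁₂)) = 6378·arcsin(0.30997·sin(-15.383°)) = -525.027 km
|dₓₜ| = 525.027 km

525.0 km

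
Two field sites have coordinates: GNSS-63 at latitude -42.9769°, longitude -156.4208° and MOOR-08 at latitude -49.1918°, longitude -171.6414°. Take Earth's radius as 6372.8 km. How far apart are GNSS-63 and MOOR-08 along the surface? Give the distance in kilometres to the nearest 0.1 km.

1358.9 km

Δφ = -6.2149°,  Δλ = -15.2206°
a = sin²(Δφ/2) + cos φ₁ cos φ₂ sin²(Δλ/2) = 0.011325
c = 2·arcsin(√a) = 0.213238 rad = 12.2177°
d = R·c = 6372.8 × 0.213238 = 1358.9 km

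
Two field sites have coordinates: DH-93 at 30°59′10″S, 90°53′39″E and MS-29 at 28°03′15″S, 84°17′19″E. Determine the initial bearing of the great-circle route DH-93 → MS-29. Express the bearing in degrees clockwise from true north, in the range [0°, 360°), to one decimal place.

295.4°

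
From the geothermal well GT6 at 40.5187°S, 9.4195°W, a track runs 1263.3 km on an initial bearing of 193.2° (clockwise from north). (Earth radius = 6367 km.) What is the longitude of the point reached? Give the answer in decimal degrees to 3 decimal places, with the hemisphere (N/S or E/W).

δ = d/R = 1263.3/6367 = 0.198414 rad
φ₂ = arcsin(sin φ₁ cos δ + cos φ₁ sin δ cos θ)
   = arcsin(-0.64970·0.98038 + 0.76019·0.19711·-0.97358) = -51.52094°
λ₂ = λ₁ + atan2(sin θ sin δ cos φ₁, cos δ − sin φ₁ sin φ₂) = -13.56783°

13.568°W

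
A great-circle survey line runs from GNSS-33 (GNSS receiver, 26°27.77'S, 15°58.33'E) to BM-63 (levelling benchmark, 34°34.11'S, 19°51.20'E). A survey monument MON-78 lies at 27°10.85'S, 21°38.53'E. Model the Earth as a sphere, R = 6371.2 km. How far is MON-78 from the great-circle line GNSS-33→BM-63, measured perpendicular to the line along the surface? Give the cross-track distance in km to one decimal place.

487.9 km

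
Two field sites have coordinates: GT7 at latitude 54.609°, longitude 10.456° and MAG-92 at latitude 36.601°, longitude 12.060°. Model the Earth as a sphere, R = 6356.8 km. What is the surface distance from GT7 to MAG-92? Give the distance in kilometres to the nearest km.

Δφ = -18.0080°,  Δλ = 1.6040°
a = sin²(Δφ/2) + cos φ₁ cos φ₂ sin²(Δλ/2) = 0.024584
c = 2·arcsin(√a) = 0.314888 rad = 18.0417°
d = R·c = 6356.8 × 0.314888 = 2001.7 km

2002 km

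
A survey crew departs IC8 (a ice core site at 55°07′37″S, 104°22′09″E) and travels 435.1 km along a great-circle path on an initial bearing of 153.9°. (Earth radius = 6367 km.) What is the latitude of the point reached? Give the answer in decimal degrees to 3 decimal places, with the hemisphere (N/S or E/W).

58.602°S

IC8: φ = -55.12694°, λ = +104.36917°
δ = d/R = 435.1/6367 = 0.068337 rad
φ₂ = arcsin(sin φ₁ cos δ + cos φ₁ sin δ cos θ)
   = arcsin(-0.82042·0.99767 + 0.57176·0.06828·-0.89803) = -58.60174°
λ₂ = λ₁ + atan2(sin θ sin δ cos φ₁, cos δ − sin φ₁ sin φ₂) = 107.67475°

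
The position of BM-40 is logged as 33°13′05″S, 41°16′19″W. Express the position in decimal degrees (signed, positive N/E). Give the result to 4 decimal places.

-33.2181°, -41.2719°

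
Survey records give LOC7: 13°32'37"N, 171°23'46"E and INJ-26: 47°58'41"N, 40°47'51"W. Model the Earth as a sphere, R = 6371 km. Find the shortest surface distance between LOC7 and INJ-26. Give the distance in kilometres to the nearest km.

12469 km

LOC7: φ = +13.54361°, λ = +171.39611°
INJ-26: φ = +47.97806°, λ = -40.79750°
Δφ = 34.4344°,  Δλ = 147.8064°
a = sin²(Δφ/2) + cos φ₁ cos φ₂ sin²(Δλ/2) = 0.688384
c = 2·arcsin(√a) = 1.957101 rad = 112.1336°
d = R·c = 6371 × 1.957101 = 12468.7 km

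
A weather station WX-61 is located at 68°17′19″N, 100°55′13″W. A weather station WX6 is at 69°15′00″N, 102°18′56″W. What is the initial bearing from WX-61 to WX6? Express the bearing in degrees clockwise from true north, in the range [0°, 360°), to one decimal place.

332.9°

WX-61: φ = +68.28861°, λ = -100.92028°
WX6: φ = +69.25000°, λ = -102.31556°
Δλ = -1.3953°
y = sin Δλ · cos φ₂ = -0.008627
x = cos φ₁ sin φ₂ − sin φ₁ cos φ₂ cos Δλ = 0.016876
θ = atan2(y, x) = -27.0756° → 332.9244° (mod 360°)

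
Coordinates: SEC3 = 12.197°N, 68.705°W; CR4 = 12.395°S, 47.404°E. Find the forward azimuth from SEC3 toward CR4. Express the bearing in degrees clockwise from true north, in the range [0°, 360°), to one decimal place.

97.7°

Δλ = 116.1090°
y = sin Δλ · cos φ₂ = 0.877028
x = cos φ₁ sin φ₂ − sin φ₁ cos φ₂ cos Δλ = -0.118995
θ = atan2(y, x) = 97.7267° → 97.7267° (mod 360°)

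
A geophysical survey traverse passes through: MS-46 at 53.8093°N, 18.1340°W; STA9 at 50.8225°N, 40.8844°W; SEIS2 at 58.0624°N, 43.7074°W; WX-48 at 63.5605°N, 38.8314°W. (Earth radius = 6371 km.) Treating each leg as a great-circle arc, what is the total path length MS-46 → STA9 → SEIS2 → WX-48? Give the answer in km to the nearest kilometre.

MS-46→STA9: c = 0.247123 rad, d = 1574.42 km
STA9→SEIS2: c = 0.129538 rad, d = 825.29 km
SEIS2→WX-48: c = 0.104480 rad, d = 665.64 km
Total = 1574.42 + 825.29 + 665.64 = 3065.35 km

3065 km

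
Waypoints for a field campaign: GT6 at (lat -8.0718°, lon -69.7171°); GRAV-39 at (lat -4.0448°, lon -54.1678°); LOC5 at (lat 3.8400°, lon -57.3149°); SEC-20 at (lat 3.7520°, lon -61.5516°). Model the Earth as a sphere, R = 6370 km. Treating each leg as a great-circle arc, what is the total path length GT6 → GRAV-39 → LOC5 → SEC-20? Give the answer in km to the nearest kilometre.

GT6→GRAV-39: c = 0.278808 rad, d = 1776.01 km
GRAV-39→LOC5: c = 0.148156 rad, d = 943.76 km
LOC5→SEC-20: c = 0.073798 rad, d = 470.09 km
Total = 1776.01 + 943.76 + 470.09 = 3189.86 km

3190 km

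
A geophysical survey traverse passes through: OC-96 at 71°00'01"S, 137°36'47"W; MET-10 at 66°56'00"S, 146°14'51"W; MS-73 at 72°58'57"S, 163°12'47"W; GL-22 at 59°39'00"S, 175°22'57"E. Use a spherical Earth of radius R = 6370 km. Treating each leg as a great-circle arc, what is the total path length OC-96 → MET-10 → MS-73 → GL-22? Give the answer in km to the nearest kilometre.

OC-96: φ = -71.00028°, λ = -137.61306°
MET-10: φ = -66.93333°, λ = -146.24750°
MS-73: φ = -72.98250°, λ = -163.21306°
GL-22: φ = -59.65000°, λ = +175.38250°
OC-96→MET-10: c = 0.089067 rad, d = 567.36 km
MET-10→MS-73: c = 0.145444 rad, d = 926.48 km
MS-73→GL-22: c = 0.273436 rad, d = 1741.79 km
Total = 567.36 + 926.48 + 1741.79 = 3235.62 km

3236 km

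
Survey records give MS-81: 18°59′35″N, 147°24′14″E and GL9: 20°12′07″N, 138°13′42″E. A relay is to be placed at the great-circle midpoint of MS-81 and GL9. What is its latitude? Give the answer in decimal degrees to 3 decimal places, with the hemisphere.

MS-81: φ = +18.99306°, λ = +147.40389°
GL9: φ = +20.20194°, λ = +138.22833°
Bx = cos φ₂ cos Δλ = 0.926473,  By = cos φ₂ sin Δλ = -0.149650
φₘ = atan2(sin φ₁ + sin φ₂, √((cos φ₁ + Bx)² + By²)) = 19.65567°
λₘ = λ₁ + atan2(By, cos φ₁ + Bx) = 142.83338°

19.656°N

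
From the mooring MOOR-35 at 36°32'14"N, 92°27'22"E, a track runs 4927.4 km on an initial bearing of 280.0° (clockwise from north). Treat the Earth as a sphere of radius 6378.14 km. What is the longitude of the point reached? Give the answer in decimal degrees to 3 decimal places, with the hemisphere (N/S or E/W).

38.665°E

MOOR-35: φ = +36.53722°, λ = +92.45611°
δ = d/R = 4927.4/6378.14 = 0.772545 rad
φ₂ = arcsin(sin φ₁ cos δ + cos φ₁ sin δ cos θ)
   = arcsin(0.59534·0.71614 + 0.80347·0.69796·0.17365) = 31.58269°
λ₂ = λ₁ + atan2(sin θ sin δ cos φ₁, cos δ − sin φ₁ sin φ₂) = 38.66535°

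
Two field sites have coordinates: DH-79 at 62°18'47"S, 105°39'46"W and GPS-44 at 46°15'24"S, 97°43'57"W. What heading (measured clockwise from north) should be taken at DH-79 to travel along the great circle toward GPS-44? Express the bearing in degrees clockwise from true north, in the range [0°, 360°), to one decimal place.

19.4°

DH-79: φ = -62.31306°, λ = -105.66278°
GPS-44: φ = -46.25667°, λ = -97.73250°
Δλ = 7.9303°
y = sin Δλ · cos φ₂ = 0.095395
x = cos φ₁ sin φ₂ − sin φ₁ cos φ₂ cos Δλ = 0.270728
θ = atan2(y, x) = 19.4107° → 19.4107° (mod 360°)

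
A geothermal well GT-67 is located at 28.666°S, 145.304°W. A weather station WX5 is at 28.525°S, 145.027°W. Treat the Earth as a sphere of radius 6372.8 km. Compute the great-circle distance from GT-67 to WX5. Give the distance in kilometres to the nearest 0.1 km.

31.3 km

Δφ = 0.1410°,  Δλ = 0.2770°
a = sin²(Δφ/2) + cos φ₁ cos φ₂ sin²(Δλ/2) = 0.000006
c = 2·arcsin(√a) = 0.004907 rad = 0.2811°
d = R·c = 6372.8 × 0.004907 = 31.3 km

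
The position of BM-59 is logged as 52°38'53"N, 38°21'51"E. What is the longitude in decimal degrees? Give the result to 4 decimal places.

38.3642°E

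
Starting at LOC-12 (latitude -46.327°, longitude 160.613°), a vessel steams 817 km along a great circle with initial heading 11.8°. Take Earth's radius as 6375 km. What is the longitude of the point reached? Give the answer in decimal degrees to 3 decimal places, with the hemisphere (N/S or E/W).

δ = d/R = 817/6375 = 0.128157 rad
φ₂ = arcsin(sin φ₁ cos δ + cos φ₁ sin δ cos θ)
   = arcsin(-0.72329·0.99180 + 0.69054·0.12781·0.97887) = -39.12176°
λ₂ = λ₁ + atan2(sin θ sin δ cos φ₁, cos δ − sin φ₁ sin φ₂) = 162.54358°

162.544°E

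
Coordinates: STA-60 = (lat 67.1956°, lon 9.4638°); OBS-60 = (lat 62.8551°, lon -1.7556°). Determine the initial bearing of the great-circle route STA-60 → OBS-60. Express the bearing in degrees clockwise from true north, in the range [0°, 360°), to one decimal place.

232.7°

Δλ = -11.2194°
y = sin Δλ · cos φ₂ = -0.088769
x = cos φ₁ sin φ₂ − sin φ₁ cos φ₂ cos Δλ = -0.067646
θ = atan2(y, x) = -127.3089° → 232.6911° (mod 360°)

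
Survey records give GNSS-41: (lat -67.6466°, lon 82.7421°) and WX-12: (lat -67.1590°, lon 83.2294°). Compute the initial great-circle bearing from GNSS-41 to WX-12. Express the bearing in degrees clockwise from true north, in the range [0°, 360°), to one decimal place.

Δλ = 0.4873°
y = sin Δλ · cos φ₂ = 0.003301
x = cos φ₁ sin φ₂ − sin φ₁ cos φ₂ cos Δλ = 0.008497
θ = atan2(y, x) = 21.2326° → 21.2326° (mod 360°)

21.2°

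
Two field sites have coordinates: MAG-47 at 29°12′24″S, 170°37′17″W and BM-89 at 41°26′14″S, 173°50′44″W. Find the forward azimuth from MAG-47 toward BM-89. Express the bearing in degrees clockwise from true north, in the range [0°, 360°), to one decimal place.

191.2°

MAG-47: φ = -29.20667°, λ = -170.62139°
BM-89: φ = -41.43722°, λ = -173.84556°
Δλ = -3.2242°
y = sin Δλ · cos φ₂ = -0.042164
x = cos φ₁ sin φ₂ − sin φ₁ cos φ₂ cos Δλ = -0.212425
θ = atan2(y, x) = -168.7733° → 191.2267° (mod 360°)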